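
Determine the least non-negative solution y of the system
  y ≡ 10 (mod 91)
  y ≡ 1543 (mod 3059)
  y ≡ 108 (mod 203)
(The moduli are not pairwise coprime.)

708172

Combine the congruences pairwise.
gcd(91, 3059) = 7 and 7 | (1543 − 10), so the pair is consistent; merging gives y ≡ 32133 (mod 39767), where 39767 = lcm(91, 3059).
gcd(39767, 203) = 7 and 7 | (108 − 32133), so the pair is consistent; merging gives y ≡ 708172 (mod 1153243), where 1153243 = lcm(39767, 203).
The solution is unique modulo lcm(91, 3059, 203) = 1153243.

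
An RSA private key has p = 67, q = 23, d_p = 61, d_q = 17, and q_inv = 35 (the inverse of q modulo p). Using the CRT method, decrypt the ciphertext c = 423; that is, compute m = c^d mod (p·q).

26

m₁ = c^(d_p) mod p: c ≡ 21 (mod 67), and 21^61 mod 67 = 26.
m₂ = c^(d_q) mod q: c ≡ 9 (mod 23), and 9^17 mod 23 = 3.
h = q_inv·(m₁ − m₂) mod p = 35·(26 − 3) mod 67 = 1.
m = m₂ + h·q = 3 + 1·23 = 26.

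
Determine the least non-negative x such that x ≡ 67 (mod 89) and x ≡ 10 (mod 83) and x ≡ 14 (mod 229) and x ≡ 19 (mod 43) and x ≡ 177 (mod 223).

243434113

The moduli are pairwise coprime; N = 89·83·229·43·223 = 16220972947.
N/89 = 182258123; 182258123 ≡ 7 (mod 89); 7·51 ≡ 1, so inverse 51.
N/83 = 195433409; 195433409 ≡ 32 (mod 83); 32·13 ≡ 1, so inverse 13.
N/229 = 70833943; 70833943 ≡ 121 (mod 229); 121·53 ≡ 1, so inverse 53.
N/43 = 377231929; 377231929 ≡ 24 (mod 43); 24·9 ≡ 1, so inverse 9.
N/223 = 72739789; 72739789 ≡ 88 (mod 223); 88·185 ≡ 1, so inverse 185.
x ≡ 67·182258123·51 + 10·195433409·13 + 14·70833943·53 + 19·377231929·9 + 177·72739789·185 = 3147112185831.
3147112185831 mod 16220972947 = 243434113.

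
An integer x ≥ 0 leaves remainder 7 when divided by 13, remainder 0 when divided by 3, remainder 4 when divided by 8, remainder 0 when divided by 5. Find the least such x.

540

From x ≡ 7 (mod 13) write x = 7 + 13t. Substituting into x ≡ 0 (mod 3) gives 13t ≡ 2 (mod 3), and since 1⁻¹ ≡ 1 (mod 3), t ≡ 2. Hence x ≡ 7 + 13·2 = 33 (mod 39).
From x ≡ 33 (mod 39) write x = 33 + 39t. Substituting into x ≡ 4 (mod 8) gives 39t ≡ 3 (mod 8), and since 7⁻¹ ≡ 7 (mod 8), t ≡ 5. Hence x ≡ 33 + 39·5 = 228 (mod 312).
From x ≡ 228 (mod 312) write x = 228 + 312t. Substituting into x ≡ 0 (mod 5) gives 312t ≡ 2 (mod 5), and since 2⁻¹ ≡ 3 (mod 5), t ≡ 1. Hence x ≡ 228 + 312·1 = 540 (mod 1560).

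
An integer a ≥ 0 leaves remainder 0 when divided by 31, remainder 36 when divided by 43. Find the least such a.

From a ≡ 0 (mod 31) write a = 0 + 31t. Substituting into a ≡ 36 (mod 43) gives 31t ≡ 36 (mod 43), and since 31⁻¹ ≡ 25 (mod 43), t ≡ 40. Hence a ≡ 0 + 31·40 = 1240 (mod 1333).

1240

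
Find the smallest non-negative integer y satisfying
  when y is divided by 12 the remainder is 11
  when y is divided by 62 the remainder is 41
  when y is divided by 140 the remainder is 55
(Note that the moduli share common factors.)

9155

gcd(12, 62) = 2 and 2 | (41 − 11), so the pair is consistent; merging gives y ≡ 227 (mod 372), where 372 = lcm(12, 62).
gcd(372, 140) = 4 and 4 | (55 − 227), so the pair is consistent; merging gives y ≡ 9155 (mod 13020), where 13020 = lcm(372, 140).
The solution is unique modulo lcm(12, 62, 140) = 13020.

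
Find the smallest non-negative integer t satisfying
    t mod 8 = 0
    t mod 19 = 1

96

Combine the congruences pairwise.
From t ≡ 0 (mod 8) write t = 0 + 8s. Substituting into t ≡ 1 (mod 19) gives 8s ≡ 1 (mod 19), and since 8⁻¹ ≡ 12 (mod 19), s ≡ 12. Hence t ≡ 0 + 8·12 = 96 (mod 152).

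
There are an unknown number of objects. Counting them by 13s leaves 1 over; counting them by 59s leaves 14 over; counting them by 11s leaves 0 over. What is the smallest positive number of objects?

781

The moduli are pairwise coprime; M = 13·59·11 = 8437.
M/13 = 649; 649 ≡ 12 (mod 13); 12·12 ≡ 1, so inverse 12.
M/59 = 143; 143 ≡ 25 (mod 59); 25·26 ≡ 1, so inverse 26.
M/11 = 767; 767 ≡ 8 (mod 11); 8·7 ≡ 1, so inverse 7.
N ≡ 1·649·12 + 14·143·26 + 0·767·7 = 59840.
59840 mod 8437 = 781.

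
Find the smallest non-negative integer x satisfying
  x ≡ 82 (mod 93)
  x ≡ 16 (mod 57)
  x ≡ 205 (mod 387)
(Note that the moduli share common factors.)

107404

gcd(93, 57) = 3 and 3 | (16 − 82), so the pair is consistent; merging gives x ≡ 1384 (mod 1767), where 1767 = lcm(93, 57).
gcd(1767, 387) = 3 and 3 | (205 − 1384), so the pair is consistent; merging gives x ≡ 107404 (mod 227943), where 227943 = lcm(1767, 387).
The solution is unique modulo lcm(93, 57, 387) = 227943.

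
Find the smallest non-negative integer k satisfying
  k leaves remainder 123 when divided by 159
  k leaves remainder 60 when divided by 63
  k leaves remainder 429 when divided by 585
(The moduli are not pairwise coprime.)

96954

gcd(159, 63) = 3 and 3 | (60 − 123), so the pair is consistent; merging gives k ≡ 123 (mod 3339), where 3339 = lcm(159, 63).
gcd(3339, 585) = 9 and 9 | (429 − 123), so the pair is consistent; merging gives k ≡ 96954 (mod 217035), where 217035 = lcm(3339, 585).
The solution is unique modulo lcm(159, 63, 585) = 217035.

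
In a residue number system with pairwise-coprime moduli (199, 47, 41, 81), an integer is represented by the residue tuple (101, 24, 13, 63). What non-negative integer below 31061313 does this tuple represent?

7808463

The moduli are pairwise coprime; N = 199·47·41·81 = 31061313.
N/199 = 156087; 156087 ≡ 71 (mod 199); 71·185 ≡ 1, so inverse 185.
N/47 = 660879; 660879 ≡ 12 (mod 47); 12·4 ≡ 1, so inverse 4.
N/41 = 757593; 757593 ≡ 36 (mod 41); 36·8 ≡ 1, so inverse 8.
N/81 = 383473; 383473 ≡ 19 (mod 81); 19·64 ≡ 1, so inverse 64.
x ≡ 101·156087·185 + 24·660879·4 + 13·757593·8 + 63·383473·64 = 4604882787.
4604882787 mod 31061313 = 7808463.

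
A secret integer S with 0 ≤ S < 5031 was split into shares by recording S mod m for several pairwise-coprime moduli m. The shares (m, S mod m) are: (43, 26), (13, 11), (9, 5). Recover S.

284

The moduli are pairwise coprime; N = 43·13·9 = 5031.
N/43 = 117; 117 ≡ 31 (mod 43); 31·25 ≡ 1, so inverse 25.
N/13 = 387; 387 ≡ 10 (mod 13); 10·4 ≡ 1, so inverse 4.
N/9 = 559; 559 ≡ 1 (mod 9), inverse 1.
S ≡ 26·117·25 + 11·387·4 + 5·559·1 = 95873.
95873 mod 5031 = 284.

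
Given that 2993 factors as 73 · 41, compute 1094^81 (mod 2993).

1094

Mod 73: 1094 ≡ 72; by Fermat, exponent reduces to 81 mod 72 = 9; 72^9 ≡ 72 (mod 73).
Mod 41: 1094 ≡ 28; by Fermat, exponent reduces to 81 mod 40 = 1; 28^1 ≡ 28 (mod 41).
Combine by CRT: x ≡ 72 (mod 73), x ≡ 28 (mod 41) ⇒ x ≡ 1094 (mod 2993).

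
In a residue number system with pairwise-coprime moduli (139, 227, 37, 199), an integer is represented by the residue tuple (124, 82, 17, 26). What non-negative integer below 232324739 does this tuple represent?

57866241

The moduli are pairwise coprime; N = 139·227·37·199 = 232324739.
N/139 = 1671401; 1671401 ≡ 65 (mod 139); 65·77 ≡ 1, so inverse 77.
N/227 = 1023457; 1023457 ≡ 141 (mod 227); 141·161 ≡ 1, so inverse 161.
N/37 = 6279047; 6279047 ≡ 36 (mod 37); 36·36 ≡ 1, so inverse 36.
N/199 = 1167461; 1167461 ≡ 127 (mod 199); 127·152 ≡ 1, so inverse 152.
x ≡ 124·1671401·77 + 82·1023457·161 + 17·6279047·36 + 26·1167461·152 = 37926798698.
37926798698 mod 232324739 = 57866241.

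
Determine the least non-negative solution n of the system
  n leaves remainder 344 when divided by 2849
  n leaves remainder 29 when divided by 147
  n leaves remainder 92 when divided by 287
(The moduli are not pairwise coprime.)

1786667

Combine the congruences pairwise.
gcd(2849, 147) = 7 and 7 | (29 − 344), so the pair is consistent; merging gives n ≡ 51626 (mod 59829), where 59829 = lcm(2849, 147).
gcd(59829, 287) = 7 and 7 | (92 − 51626), so the pair is consistent; merging gives n ≡ 1786667 (mod 2452989), where 2452989 = lcm(59829, 287).
The solution is unique modulo lcm(2849, 147, 287) = 2452989.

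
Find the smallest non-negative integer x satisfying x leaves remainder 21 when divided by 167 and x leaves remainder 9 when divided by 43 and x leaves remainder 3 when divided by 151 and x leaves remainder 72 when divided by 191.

11319114

From x ≡ 21 (mod 167) write x = 21 + 167t. Substituting into x ≡ 9 (mod 43) gives 167t ≡ 31 (mod 43), and since 38⁻¹ ≡ 17 (mod 43), t ≡ 11. Hence x ≡ 21 + 167·11 = 1858 (mod 7181).
From x ≡ 1858 (mod 7181) write x = 1858 + 7181t. Substituting into x ≡ 3 (mod 151) gives 7181t ≡ 108 (mod 151), and since 84⁻¹ ≡ 9 (mod 151), t ≡ 66. Hence x ≡ 1858 + 7181·66 = 475804 (mod 1084331).
From x ≡ 475804 (mod 1084331) write x = 475804 + 1084331t. Substituting into x ≡ 72 (mod 191) gives 1084331t ≡ 49 (mod 191), and since 24⁻¹ ≡ 8 (mod 191), t ≡ 10. Hence x ≡ 475804 + 1084331·10 = 11319114 (mod 207107221).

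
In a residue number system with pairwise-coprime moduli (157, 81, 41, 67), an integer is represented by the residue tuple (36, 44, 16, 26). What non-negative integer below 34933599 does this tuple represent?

From x ≡ 36 (mod 157) write x = 36 + 157t. Substituting into x ≡ 44 (mod 81) gives 157t ≡ 8 (mod 81), and since 76⁻¹ ≡ 16 (mod 81), t ≡ 47. Hence x ≡ 36 + 157·47 = 7415 (mod 12717).
From x ≡ 7415 (mod 12717) write x = 7415 + 12717t. Substituting into x ≡ 16 (mod 41) gives 12717t ≡ 22 (mod 41), and since 7⁻¹ ≡ 6 (mod 41), t ≡ 9. Hence x ≡ 7415 + 12717·9 = 121868 (mod 521397).
From x ≡ 121868 (mod 521397) write x = 121868 + 521397t. Substituting into x ≡ 26 (mod 67) gives 521397t ≡ 31 (mod 67), and since 3⁻¹ ≡ 45 (mod 67), t ≡ 55. Hence x ≡ 121868 + 521397·55 = 28798703 (mod 34933599).

28798703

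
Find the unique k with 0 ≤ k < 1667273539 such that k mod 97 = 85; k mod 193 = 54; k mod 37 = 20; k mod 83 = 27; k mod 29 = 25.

The moduli are pairwise coprime; N = 97·193·37·83·29 = 1667273539.
N/97 = 17188387; 17188387 ≡ 84 (mod 97); 84·82 ≡ 1, so inverse 82.
N/193 = 8638723; 8638723 ≡ 43 (mod 193); 43·9 ≡ 1, so inverse 9.
N/37 = 45061447; 45061447 ≡ 35 (mod 37); 35·18 ≡ 1, so inverse 18.
N/83 = 20087633; 20087633 ≡ 56 (mod 83); 56·43 ≡ 1, so inverse 43.
N/29 = 57492191; 57492191 ≡ 10 (mod 29); 10·3 ≡ 1, so inverse 3.
k ≡ 85·17188387·82 + 54·8638723·9 + 20·45061447·18 + 27·20087633·43 + 25·57492191·3 = 167857253926.
167857253926 mod 1667273539 = 1129900026.

1129900026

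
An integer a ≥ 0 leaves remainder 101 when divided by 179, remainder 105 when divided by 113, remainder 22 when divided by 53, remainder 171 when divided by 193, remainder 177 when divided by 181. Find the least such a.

The moduli are pairwise coprime; N = 179·113·53·193·181 = 37449258923.
N/179 = 209213737; 209213737 ≡ 148 (mod 179); 148·127 ≡ 1, so inverse 127.
N/113 = 331409371; 331409371 ≡ 33 (mod 113); 33·24 ≡ 1, so inverse 24.
N/53 = 706589791; 706589791 ≡ 45 (mod 53); 45·33 ≡ 1, so inverse 33.
N/193 = 194037611; 194037611 ≡ 43 (mod 193); 43·9 ≡ 1, so inverse 9.
N/181 = 206901983; 206901983 ≡ 159 (mod 181); 159·74 ≡ 1, so inverse 74.
a ≡ 101·209213737·127 + 105·331409371·24 + 22·706589791·33 + 171·194037611·9 + 177·206901983·74 = 7040346464348.
7040346464348 mod 37449258923 = 37335045747.

37335045747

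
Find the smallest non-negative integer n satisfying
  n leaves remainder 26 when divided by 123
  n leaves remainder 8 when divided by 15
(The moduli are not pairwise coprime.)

Combine the congruences pairwise.
gcd(123, 15) = 3 and 3 | (8 − 26), so the pair is consistent; merging gives n ≡ 518 (mod 615), where 615 = lcm(123, 15).
The solution is unique modulo lcm(123, 15) = 615.

518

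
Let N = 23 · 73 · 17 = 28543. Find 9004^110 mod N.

Mod 23: 9004 ≡ 11; since 22 | 110, by Fermat 11^110 ≡ 1 (mod 23).
Mod 73: 9004 ≡ 25; by Fermat, exponent reduces to 110 mod 72 = 38; 25^38 ≡ 41 (mod 73).
Mod 17: 9004 ≡ 11; by Fermat, exponent reduces to 110 mod 16 = 14; 11^14 ≡ 9 (mod 17).
Combine by CRT: x ≡ 1 (mod 23), x ≡ 41 (mod 73), x ≡ 9 (mod 17) ⇒ x ≡ 6027 (mod 28543).

6027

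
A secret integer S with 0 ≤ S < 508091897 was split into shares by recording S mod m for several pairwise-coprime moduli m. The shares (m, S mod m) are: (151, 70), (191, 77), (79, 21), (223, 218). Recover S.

The moduli are pairwise coprime; N = 151·191·79·223 = 508091897.
N/151 = 3364847; 3364847 ≡ 114 (mod 151); 114·102 ≡ 1, so inverse 102.
N/191 = 2660167; 2660167 ≡ 110 (mod 191); 110·33 ≡ 1, so inverse 33.
N/79 = 6431543; 6431543 ≡ 74 (mod 79); 74·63 ≡ 1, so inverse 63.
N/223 = 2278439; 2278439 ≡ 48 (mod 223); 48·79 ≡ 1, so inverse 79.
S ≡ 70·3364847·102 + 77·2660167·33 + 21·6431543·63 + 218·2278439·79 = 78532699774.
78532699774 mod 508091897 = 286547636.

286547636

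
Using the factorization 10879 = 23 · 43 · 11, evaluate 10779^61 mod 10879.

Mod 23: 10779 ≡ 15; by Fermat, exponent reduces to 61 mod 22 = 17; 15^17 ≡ 10 (mod 23).
Mod 43: 10779 ≡ 29; by Fermat, exponent reduces to 61 mod 42 = 19; 29^19 ≡ 34 (mod 43).
Mod 11: 10779 ≡ 10; by Fermat, exponent reduces to 61 mod 10 = 1; 10^1 ≡ 10 (mod 11).
Combine by CRT: x ≡ 10 (mod 23), x ≡ 34 (mod 43), x ≡ 10 (mod 11) ⇒ x ≡ 5323 (mod 10879).

5323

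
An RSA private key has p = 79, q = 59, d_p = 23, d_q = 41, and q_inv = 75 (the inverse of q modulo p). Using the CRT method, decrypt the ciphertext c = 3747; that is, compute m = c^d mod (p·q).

m₁ = c^(d_p) mod p: c ≡ 34 (mod 79), and 34^23 mod 79 = 68.
m₂ = c^(d_q) mod q: c ≡ 30 (mod 59), and 30^41 mod 59 = 33.
h = q_inv·(m₁ − m₂) mod p = 75·(68 − 33) mod 79 = 18.
m = m₂ + h·q = 33 + 18·59 = 1095.

1095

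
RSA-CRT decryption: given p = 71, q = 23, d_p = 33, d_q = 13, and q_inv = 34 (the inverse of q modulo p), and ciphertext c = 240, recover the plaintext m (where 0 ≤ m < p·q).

15

m₁ = c^(d_p) mod p: c ≡ 27 (mod 71), and 27^33 mod 71 = 15.
m₂ = c^(d_q) mod q: c ≡ 10 (mod 23), and 10^13 mod 23 = 15.
h = q_inv·(m₁ − m₂) mod p = 34·(15 − 15) mod 71 = 0.
m = m₂ + h·q = 15 + 0·23 = 15.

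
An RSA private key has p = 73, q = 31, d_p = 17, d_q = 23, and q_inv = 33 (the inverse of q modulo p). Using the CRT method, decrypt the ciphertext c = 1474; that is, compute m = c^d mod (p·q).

1780

m₁ = c^(d_p) mod p: c ≡ 14 (mod 73), and 14^17 mod 73 = 28.
m₂ = c^(d_q) mod q: c ≡ 17 (mod 31), and 17^23 mod 31 = 13.
h = q_inv·(m₁ − m₂) mod p = 33·(28 − 13) mod 73 = 57.
m = m₂ + h·q = 13 + 57·31 = 1780.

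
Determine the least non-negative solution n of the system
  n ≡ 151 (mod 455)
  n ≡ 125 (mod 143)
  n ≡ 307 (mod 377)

119816

Combine the congruences pairwise.
gcd(455, 143) = 13 and 13 | (125 − 151), so the pair is consistent; merging gives n ≡ 4701 (mod 5005), where 5005 = lcm(455, 143).
gcd(5005, 377) = 13 and 13 | (307 − 4701), so the pair is consistent; merging gives n ≡ 119816 (mod 145145), where 145145 = lcm(5005, 377).
The solution is unique modulo lcm(455, 143, 377) = 145145.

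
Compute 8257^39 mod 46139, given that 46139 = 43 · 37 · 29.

Mod 43: 8257 ≡ 1; 1^39 ≡ 1 (mod 43).
Mod 37: 8257 ≡ 6; by Fermat, exponent reduces to 39 mod 36 = 3; 6^3 ≡ 31 (mod 37).
Mod 29: 8257 ≡ 21; by Fermat, exponent reduces to 39 mod 28 = 11; 21^11 ≡ 26 (mod 29).
Combine by CRT: x ≡ 1 (mod 43), x ≡ 31 (mod 37), x ≡ 26 (mod 29) ⇒ x ≡ 6580 (mod 46139).

6580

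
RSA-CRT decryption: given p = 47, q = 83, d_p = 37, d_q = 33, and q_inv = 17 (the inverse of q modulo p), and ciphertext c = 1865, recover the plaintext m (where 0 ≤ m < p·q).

3621

m₁ = c^(d_p) mod p: c ≡ 32 (mod 47), and 32^37 mod 47 = 2.
m₂ = c^(d_q) mod q: c ≡ 39 (mod 83), and 39^33 mod 83 = 52.
h = q_inv·(m₁ − m₂) mod p = 17·(2 − 52) mod 47 = 43.
m = m₂ + h·q = 52 + 43·83 = 3621.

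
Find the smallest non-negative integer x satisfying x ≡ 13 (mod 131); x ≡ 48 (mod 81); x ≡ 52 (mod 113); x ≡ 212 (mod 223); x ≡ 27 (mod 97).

Combine the congruences pairwise.
From x ≡ 13 (mod 131) write x = 13 + 131t. Substituting into x ≡ 48 (mod 81) gives 131t ≡ 35 (mod 81), and since 50⁻¹ ≡ 47 (mod 81), t ≡ 25. Hence x ≡ 13 + 131·25 = 3288 (mod 10611).
From x ≡ 3288 (mod 10611) write x = 3288 + 10611t. Substituting into x ≡ 52 (mod 113) gives 10611t ≡ 41 (mod 113), and since 102⁻¹ ≡ 41 (mod 113), t ≡ 99. Hence x ≡ 3288 + 10611·99 = 1053777 (mod 1199043).
From x ≡ 1053777 (mod 1199043) write x = 1053777 + 1199043t. Substituting into x ≡ 212 (mod 223) gives 1199043t ≡ 110 (mod 223), and since 195⁻¹ ≡ 215 (mod 223), t ≡ 12. Hence x ≡ 1053777 + 1199043·12 = 15442293 (mod 267386589).
From x ≡ 15442293 (mod 267386589) write x = 15442293 + 267386589t. Substituting into x ≡ 27 (mod 97) gives 267386589t ≡ 37 (mod 97), and since 75⁻¹ ≡ 22 (mod 97), t ≡ 38. Hence x ≡ 15442293 + 267386589·38 = 10176132675 (mod 25936499133).

10176132675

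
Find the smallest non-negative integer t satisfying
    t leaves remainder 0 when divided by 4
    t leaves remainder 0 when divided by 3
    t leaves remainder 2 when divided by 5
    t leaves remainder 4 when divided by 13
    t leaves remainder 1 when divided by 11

The moduli are pairwise coprime; N = 4·3·5·13·11 = 8580.
N/4 = 2145; 2145 ≡ 1 (mod 4), inverse 1.
N/3 = 2860; 2860 ≡ 1 (mod 3), inverse 1.
N/5 = 1716; 1716 ≡ 1 (mod 5), inverse 1.
N/13 = 660; 660 ≡ 10 (mod 13); 10·4 ≡ 1, so inverse 4.
N/11 = 780; 780 ≡ 10 (mod 11); 10·10 ≡ 1, so inverse 10.
t ≡ 0·2145·1 + 0·2860·1 + 2·1716·1 + 4·660·4 + 1·780·10 = 21792.
21792 mod 8580 = 4632.

4632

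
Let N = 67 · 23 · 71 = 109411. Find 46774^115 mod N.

35381

Mod 67: 46774 ≡ 8; by Fermat, exponent reduces to 115 mod 66 = 49; 8^49 ≡ 5 (mod 67).
Mod 23: 46774 ≡ 15; by Fermat, exponent reduces to 115 mod 22 = 5; 15^5 ≡ 7 (mod 23).
Mod 71: 46774 ≡ 56; by Fermat, exponent reduces to 115 mod 70 = 45; 56^45 ≡ 23 (mod 71).
Combine by CRT: x ≡ 5 (mod 67), x ≡ 7 (mod 23), x ≡ 23 (mod 71) ⇒ x ≡ 35381 (mod 109411).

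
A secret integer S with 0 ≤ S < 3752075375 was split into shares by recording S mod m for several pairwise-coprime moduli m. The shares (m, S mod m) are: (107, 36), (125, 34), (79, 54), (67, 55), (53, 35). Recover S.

144638784

Combine the congruences pairwise.
From S ≡ 36 (mod 107) write S = 36 + 107t. Substituting into S ≡ 34 (mod 125) gives 107t ≡ 123 (mod 125), and since 107⁻¹ ≡ 118 (mod 125), t ≡ 14. Hence S ≡ 36 + 107·14 = 1534 (mod 13375).
From S ≡ 1534 (mod 13375) write S = 1534 + 13375t. Substituting into S ≡ 54 (mod 79) gives 13375t ≡ 21 (mod 79), and since 24⁻¹ ≡ 56 (mod 79), t ≡ 70. Hence S ≡ 1534 + 13375·70 = 937784 (mod 1056625).
From S ≡ 937784 (mod 1056625) write S = 937784 + 1056625t. Substituting into S ≡ 55 (mod 67) gives 1056625t ≡ 3 (mod 67), and since 35⁻¹ ≡ 23 (mod 67), t ≡ 2. Hence S ≡ 937784 + 1056625·2 = 3051034 (mod 70793875).
From S ≡ 3051034 (mod 70793875) write S = 3051034 + 70793875t. Substituting into S ≡ 35 (mod 53) gives 70793875t ≡ 52 (mod 53), and since 26⁻¹ ≡ 51 (mod 53), t ≡ 2. Hence S ≡ 3051034 + 70793875·2 = 144638784 (mod 3752075375).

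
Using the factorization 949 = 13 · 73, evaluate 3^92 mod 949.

Mod 13: 3 ≡ 3; by Fermat, exponent reduces to 92 mod 12 = 8; 3^8 ≡ 9 (mod 13).
Mod 73: 3 ≡ 3; by Fermat, exponent reduces to 92 mod 72 = 20; 3^20 ≡ 64 (mod 73).
Combine by CRT: x ≡ 9 (mod 13), x ≡ 64 (mod 73) ⇒ x ≡ 867 (mod 949).

867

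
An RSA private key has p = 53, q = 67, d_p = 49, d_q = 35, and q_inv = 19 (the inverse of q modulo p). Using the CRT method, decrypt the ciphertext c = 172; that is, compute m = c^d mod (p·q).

m₁ = c^(d_p) mod p: c ≡ 13 (mod 53), and 13^49 mod 53 = 42.
m₂ = c^(d_q) mod q: c ≡ 38 (mod 67), and 38^35 mod 67 = 30.
h = q_inv·(m₁ − m₂) mod p = 19·(42 − 30) mod 53 = 16.
m = m₂ + h·q = 30 + 16·67 = 1102.

1102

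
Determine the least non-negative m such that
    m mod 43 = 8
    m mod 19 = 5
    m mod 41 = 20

23185

From m ≡ 8 (mod 43) write m = 8 + 43t. Substituting into m ≡ 5 (mod 19) gives 43t ≡ 16 (mod 19), and since 5⁻¹ ≡ 4 (mod 19), t ≡ 7. Hence m ≡ 8 + 43·7 = 309 (mod 817).
From m ≡ 309 (mod 817) write m = 309 + 817t. Substituting into m ≡ 20 (mod 41) gives 817t ≡ 39 (mod 41), and since 38⁻¹ ≡ 27 (mod 41), t ≡ 28. Hence m ≡ 309 + 817·28 = 23185 (mod 33497).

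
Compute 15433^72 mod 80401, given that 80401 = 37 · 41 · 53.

56352

Mod 37: 15433 ≡ 4; since 36 | 72, by Fermat 4^72 ≡ 1 (mod 37).
Mod 41: 15433 ≡ 17; by Fermat, exponent reduces to 72 mod 40 = 32; 17^32 ≡ 18 (mod 41).
Mod 53: 15433 ≡ 10; by Fermat, exponent reduces to 72 mod 52 = 20; 10^20 ≡ 13 (mod 53).
Combine by CRT: x ≡ 1 (mod 37), x ≡ 18 (mod 41), x ≡ 13 (mod 53) ⇒ x ≡ 56352 (mod 80401).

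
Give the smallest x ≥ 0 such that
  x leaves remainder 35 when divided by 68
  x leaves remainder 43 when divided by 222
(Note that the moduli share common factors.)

5815

gcd(68, 222) = 2 and 2 | (43 − 35), so the pair is consistent; merging gives x ≡ 5815 (mod 7548), where 7548 = lcm(68, 222).
The solution is unique modulo lcm(68, 222) = 7548.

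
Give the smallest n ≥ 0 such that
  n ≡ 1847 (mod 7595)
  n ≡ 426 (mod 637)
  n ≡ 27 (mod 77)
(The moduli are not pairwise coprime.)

gcd(7595, 637) = 49 and 49 | (426 − 1847), so the pair is consistent; merging gives n ≡ 24632 (mod 98735), where 98735 = lcm(7595, 637).
gcd(98735, 77) = 7 and 7 | (27 − 24632), so the pair is consistent; merging gives n ≡ 913247 (mod 1086085), where 1086085 = lcm(98735, 77).
The solution is unique modulo lcm(7595, 637, 77) = 1086085.

913247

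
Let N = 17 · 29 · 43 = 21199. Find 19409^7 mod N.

Mod 17: 19409 ≡ 12; 12^7 ≡ 7 (mod 17).
Mod 29: 19409 ≡ 8; 8^7 ≡ 17 (mod 29).
Mod 43: 19409 ≡ 16; 16^7 ≡ 1 (mod 43).
Combine by CRT: x ≡ 7 (mod 17), x ≡ 17 (mod 29), x ≡ 1 (mod 43) ⇒ x ≡ 17330 (mod 21199).

17330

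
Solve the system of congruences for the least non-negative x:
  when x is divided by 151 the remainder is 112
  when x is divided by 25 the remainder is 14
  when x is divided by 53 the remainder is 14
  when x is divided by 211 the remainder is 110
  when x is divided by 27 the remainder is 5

Combine the congruences pairwise.
From x ≡ 112 (mod 151) write x = 112 + 151t. Substituting into x ≡ 14 (mod 25) gives 151t ≡ 2 (mod 25), and since 1⁻¹ ≡ 1 (mod 25), t ≡ 2. Hence x ≡ 112 + 151·2 = 414 (mod 3775).
From x ≡ 414 (mod 3775) write x = 414 + 3775t. Substituting into x ≡ 14 (mod 53) gives 3775t ≡ 24 (mod 53), and since 12⁻¹ ≡ 31 (mod 53), t ≡ 2. Hence x ≡ 414 + 3775·2 = 7964 (mod 200075).
From x ≡ 7964 (mod 200075) write x = 7964 + 200075t. Substituting into x ≡ 110 (mod 211) gives 200075t ≡ 164 (mod 211), and since 47⁻¹ ≡ 9 (mod 211), t ≡ 210. Hence x ≡ 7964 + 200075·210 = 42023714 (mod 42215825).
From x ≡ 42023714 (mod 42215825) write x = 42023714 + 42215825t. Substituting into x ≡ 5 (mod 27) gives 42215825t ≡ 9 (mod 27), and since 2⁻¹ ≡ 14 (mod 27), t ≡ 18. Hence x ≡ 42023714 + 42215825·18 = 801908564 (mod 1139827275).

801908564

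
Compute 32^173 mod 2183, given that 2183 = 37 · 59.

Mod 37: 32 ≡ 32; by Fermat, exponent reduces to 173 mod 36 = 29; 32^29 ≡ 2 (mod 37).
Mod 59: 32 ≡ 32; by Fermat, exponent reduces to 173 mod 58 = 57; 32^57 ≡ 24 (mod 59).
Combine by CRT: x ≡ 2 (mod 37), x ≡ 24 (mod 59) ⇒ x ≡ 2148 (mod 2183).

2148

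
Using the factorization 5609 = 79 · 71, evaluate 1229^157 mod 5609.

913

Mod 79: 1229 ≡ 44; by Fermat, exponent reduces to 157 mod 78 = 1; 44^1 ≡ 44 (mod 79).
Mod 71: 1229 ≡ 22; by Fermat, exponent reduces to 157 mod 70 = 17; 22^17 ≡ 61 (mod 71).
Combine by CRT: x ≡ 44 (mod 79), x ≡ 61 (mod 71) ⇒ x ≡ 913 (mod 5609).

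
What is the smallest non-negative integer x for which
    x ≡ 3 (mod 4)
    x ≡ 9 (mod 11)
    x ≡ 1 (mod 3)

31

The moduli are pairwise coprime; N = 4·11·3 = 132.
N/4 = 33; 33 ≡ 1 (mod 4), inverse 1.
N/11 = 12; 12 ≡ 1 (mod 11), inverse 1.
N/3 = 44; 44 ≡ 2 (mod 3); 2·2 ≡ 1, so inverse 2.
x ≡ 3·33·1 + 9·12·1 + 1·44·2 = 295.
295 mod 132 = 31.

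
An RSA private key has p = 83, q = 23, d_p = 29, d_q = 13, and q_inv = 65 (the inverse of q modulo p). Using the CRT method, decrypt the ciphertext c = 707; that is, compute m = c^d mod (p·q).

263

m₁ = c^(d_p) mod p: c ≡ 43 (mod 83), and 43^29 mod 83 = 14.
m₂ = c^(d_q) mod q: c ≡ 17 (mod 23), and 17^13 mod 23 = 10.
h = q_inv·(m₁ − m₂) mod p = 65·(14 − 10) mod 83 = 11.
m = m₂ + h·q = 10 + 11·23 = 263.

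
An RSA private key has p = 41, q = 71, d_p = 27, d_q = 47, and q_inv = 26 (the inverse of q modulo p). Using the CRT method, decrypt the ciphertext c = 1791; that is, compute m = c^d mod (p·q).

1092

m₁ = c^(d_p) mod p: c ≡ 28 (mod 41), and 28^27 mod 41 = 26.
m₂ = c^(d_q) mod q: c ≡ 16 (mod 71), and 16^47 mod 71 = 27.
h = q_inv·(m₁ − m₂) mod p = 26·(26 − 27) mod 41 = 15.
m = m₂ + h·q = 27 + 15·71 = 1092.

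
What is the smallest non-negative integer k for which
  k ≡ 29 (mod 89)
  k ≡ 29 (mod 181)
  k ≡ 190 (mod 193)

The moduli are pairwise coprime; N = 89·181·193 = 3109037.
N/89 = 34933; 34933 ≡ 45 (mod 89); 45·2 ≡ 1, so inverse 2.
N/181 = 17177; 17177 ≡ 163 (mod 181); 163·10 ≡ 1, so inverse 10.
N/193 = 16109; 16109 ≡ 90 (mod 193); 90·178 ≡ 1, so inverse 178.
k ≡ 29·34933·2 + 29·17177·10 + 190·16109·178 = 551813824.
551813824 mod 3109037 = 1514275.

1514275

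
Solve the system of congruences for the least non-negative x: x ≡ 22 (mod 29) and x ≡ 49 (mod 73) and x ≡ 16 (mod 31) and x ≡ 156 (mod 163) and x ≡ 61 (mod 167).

289193126

From x ≡ 22 (mod 29) write x = 22 + 29t. Substituting into x ≡ 49 (mod 73) gives 29t ≡ 27 (mod 73), and since 29⁻¹ ≡ 68 (mod 73), t ≡ 11. Hence x ≡ 22 + 29·11 = 341 (mod 2117).
From x ≡ 341 (mod 2117) write x = 341 + 2117t. Substituting into x ≡ 16 (mod 31) gives 2117t ≡ 16 (mod 31), and since 9⁻¹ ≡ 7 (mod 31), t ≡ 19. Hence x ≡ 341 + 2117·19 = 40564 (mod 65627).
From x ≡ 40564 (mod 65627) write x = 40564 + 65627t. Substituting into x ≡ 156 (mod 163) gives 65627t ≡ 16 (mod 163), and since 101⁻¹ ≡ 92 (mod 163), t ≡ 5. Hence x ≡ 40564 + 65627·5 = 368699 (mod 10697201).
From x ≡ 368699 (mod 10697201) write x = 368699 + 10697201t. Substituting into x ≡ 61 (mod 167) gives 10697201t ≡ 98 (mod 167), and since 16⁻¹ ≡ 94 (mod 167), t ≡ 27. Hence x ≡ 368699 + 10697201·27 = 289193126 (mod 1786432567).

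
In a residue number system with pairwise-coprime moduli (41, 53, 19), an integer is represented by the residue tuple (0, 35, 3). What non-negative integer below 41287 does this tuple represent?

The moduli are pairwise coprime; N = 41·53·19 = 41287.
N/41 = 1007; 1007 ≡ 23 (mod 41); 23·25 ≡ 1, so inverse 25.
N/53 = 779; 779 ≡ 37 (mod 53); 37·43 ≡ 1, so inverse 43.
N/19 = 2173; 2173 ≡ 7 (mod 19); 7·11 ≡ 1, so inverse 11.
x ≡ 0·1007·25 + 35·779·43 + 3·2173·11 = 1244104.
1244104 mod 41287 = 5494.

5494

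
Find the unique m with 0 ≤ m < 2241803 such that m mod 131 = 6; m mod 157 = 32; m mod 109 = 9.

1501266

From m ≡ 6 (mod 131) write m = 6 + 131t. Substituting into m ≡ 32 (mod 157) gives 131t ≡ 26 (mod 157), and since 131⁻¹ ≡ 6 (mod 157), t ≡ 156. Hence m ≡ 6 + 131·156 = 20442 (mod 20567).
From m ≡ 20442 (mod 20567) write m = 20442 + 20567t. Substituting into m ≡ 9 (mod 109) gives 20567t ≡ 59 (mod 109), and since 75⁻¹ ≡ 16 (mod 109), t ≡ 72. Hence m ≡ 20442 + 20567·72 = 1501266 (mod 2241803).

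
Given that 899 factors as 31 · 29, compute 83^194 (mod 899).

Mod 31: 83 ≡ 21; by Fermat, exponent reduces to 194 mod 30 = 14; 21^14 ≡ 28 (mod 31).
Mod 29: 83 ≡ 25; by Fermat, exponent reduces to 194 mod 28 = 26; 25^26 ≡ 20 (mod 29).
Combine by CRT: x ≡ 28 (mod 31), x ≡ 20 (mod 29) ⇒ x ≡ 803 (mod 899).

803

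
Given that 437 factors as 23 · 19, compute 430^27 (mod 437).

75

Mod 23: 430 ≡ 16; by Fermat, exponent reduces to 27 mod 22 = 5; 16^5 ≡ 6 (mod 23).
Mod 19: 430 ≡ 12; by Fermat, exponent reduces to 27 mod 18 = 9; 12^9 ≡ 18 (mod 19).
Combine by CRT: x ≡ 6 (mod 23), x ≡ 18 (mod 19) ⇒ x ≡ 75 (mod 437).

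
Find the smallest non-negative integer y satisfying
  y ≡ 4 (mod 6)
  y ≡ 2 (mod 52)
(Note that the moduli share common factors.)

gcd(6, 52) = 2 and 2 | (2 − 4), so the pair is consistent; merging gives y ≡ 106 (mod 156), where 156 = lcm(6, 52).
The solution is unique modulo lcm(6, 52) = 156.

106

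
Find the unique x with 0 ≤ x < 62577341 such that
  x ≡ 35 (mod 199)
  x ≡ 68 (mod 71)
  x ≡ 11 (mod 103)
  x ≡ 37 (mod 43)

52098235

Combine the congruences pairwise.
From x ≡ 35 (mod 199) write x = 35 + 199t. Substituting into x ≡ 68 (mod 71) gives 199t ≡ 33 (mod 71), and since 57⁻¹ ≡ 5 (mod 71), t ≡ 23. Hence x ≡ 35 + 199·23 = 4612 (mod 14129).
From x ≡ 4612 (mod 14129) write x = 4612 + 14129t. Substituting into x ≡ 11 (mod 103) gives 14129t ≡ 34 (mod 103), and since 18⁻¹ ≡ 63 (mod 103), t ≡ 82. Hence x ≡ 4612 + 14129·82 = 1163190 (mod 1455287).
From x ≡ 1163190 (mod 1455287) write x = 1163190 + 1455287t. Substituting into x ≡ 37 (mod 43) gives 1455287t ≡ 40 (mod 43), and since 38⁻¹ ≡ 17 (mod 43), t ≡ 35. Hence x ≡ 1163190 + 1455287·35 = 52098235 (mod 62577341).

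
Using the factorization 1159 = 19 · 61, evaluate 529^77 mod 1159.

Mod 19: 529 ≡ 16; by Fermat, exponent reduces to 77 mod 18 = 5; 16^5 ≡ 4 (mod 19).
Mod 61: 529 ≡ 41; by Fermat, exponent reduces to 77 mod 60 = 17; 41^17 ≡ 27 (mod 61).
Combine by CRT: x ≡ 4 (mod 19), x ≡ 27 (mod 61) ⇒ x ≡ 1125 (mod 1159).

1125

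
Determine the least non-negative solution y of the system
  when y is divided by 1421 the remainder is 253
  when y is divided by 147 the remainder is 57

Combine the congruences pairwise.
gcd(1421, 147) = 49 and 49 | (57 − 253), so the pair is consistent; merging gives y ≡ 1674 (mod 4263), where 4263 = lcm(1421, 147).
The solution is unique modulo lcm(1421, 147) = 4263.

1674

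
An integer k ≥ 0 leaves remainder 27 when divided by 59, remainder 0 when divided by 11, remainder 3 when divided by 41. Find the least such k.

From k ≡ 27 (mod 59) write k = 27 + 59t. Substituting into k ≡ 0 (mod 11) gives 59t ≡ 6 (mod 11), and since 4⁻¹ ≡ 3 (mod 11), t ≡ 7. Hence k ≡ 27 + 59·7 = 440 (mod 649).
From k ≡ 440 (mod 649) write k = 440 + 649t. Substituting into k ≡ 3 (mod 41) gives 649t ≡ 14 (mod 41), and since 34⁻¹ ≡ 35 (mod 41), t ≡ 39. Hence k ≡ 440 + 649·39 = 25751 (mod 26609).

25751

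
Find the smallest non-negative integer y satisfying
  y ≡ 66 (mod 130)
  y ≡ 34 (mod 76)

gcd(130, 76) = 2 and 2 | (34 − 66), so the pair is consistent; merging gives y ≡ 4746 (mod 4940), where 4940 = lcm(130, 76).
The solution is unique modulo lcm(130, 76) = 4940.

4746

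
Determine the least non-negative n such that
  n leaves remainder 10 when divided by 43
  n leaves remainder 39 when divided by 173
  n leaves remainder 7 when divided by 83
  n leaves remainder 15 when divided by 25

5849515

The moduli are pairwise coprime; M = 43·173·83·25 = 15435925.
M/43 = 358975; 358975 ≡ 11 (mod 43); 11·4 ≡ 1, so inverse 4.
M/173 = 89225; 89225 ≡ 130 (mod 173); 130·4 ≡ 1, so inverse 4.
M/83 = 185975; 185975 ≡ 55 (mod 83); 55·80 ≡ 1, so inverse 80.
M/25 = 617437; 617437 ≡ 12 (mod 25); 12·23 ≡ 1, so inverse 23.
n ≡ 10·358975·4 + 39·89225·4 + 7·185975·80 + 15·617437·23 = 345439865.
345439865 mod 15435925 = 5849515.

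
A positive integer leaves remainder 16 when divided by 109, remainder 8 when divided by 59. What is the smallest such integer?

From k ≡ 16 (mod 109) write k = 16 + 109t. Substituting into k ≡ 8 (mod 59) gives 109t ≡ 51 (mod 59), and since 50⁻¹ ≡ 13 (mod 59), t ≡ 14. Hence k ≡ 16 + 109·14 = 1542 (mod 6431).

1542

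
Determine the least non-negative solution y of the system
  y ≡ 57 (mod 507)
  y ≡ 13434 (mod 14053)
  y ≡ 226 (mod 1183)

Combine the congruences pairwise.
gcd(507, 14053) = 13 and 13 | (13434 − 57), so the pair is consistent; merging gives y ≡ 182070 (mod 548067), where 548067 = lcm(507, 14053).
gcd(548067, 1183) = 169 and 169 | (226 − 182070), so the pair is consistent; merging gives y ≡ 730137 (mod 3836469), where 3836469 = lcm(548067, 1183).
The solution is unique modulo lcm(507, 14053, 1183) = 3836469.

730137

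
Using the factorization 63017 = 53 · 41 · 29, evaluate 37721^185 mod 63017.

Mod 53: 37721 ≡ 38; by Fermat, exponent reduces to 185 mod 52 = 29; 38^29 ≡ 17 (mod 53).
Mod 41: 37721 ≡ 1; by Fermat, exponent reduces to 185 mod 40 = 25; 1^25 ≡ 1 (mod 41).
Mod 29: 37721 ≡ 21; by Fermat, exponent reduces to 185 mod 28 = 17; 21^17 ≡ 19 (mod 29).
Combine by CRT: x ≡ 17 (mod 53), x ≡ 1 (mod 41), x ≡ 19 (mod 29) ⇒ x ≡ 47028 (mod 63017).

47028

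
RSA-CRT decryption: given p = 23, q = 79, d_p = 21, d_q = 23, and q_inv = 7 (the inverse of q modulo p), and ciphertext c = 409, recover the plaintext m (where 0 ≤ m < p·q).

m₁ = c^(d_p) mod p: c ≡ 18 (mod 23), and 18^21 mod 23 = 9.
m₂ = c^(d_q) mod q: c ≡ 14 (mod 79), and 14^23 mod 79 = 15.
h = q_inv·(m₁ − m₂) mod p = 7·(9 − 15) mod 23 = 4.
m = m₂ + h·q = 15 + 4·79 = 331.

331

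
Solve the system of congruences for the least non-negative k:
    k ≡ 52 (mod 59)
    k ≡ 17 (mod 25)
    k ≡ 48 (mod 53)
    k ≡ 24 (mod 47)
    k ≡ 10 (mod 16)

From k ≡ 52 (mod 59) write k = 52 + 59t. Substituting into k ≡ 17 (mod 25) gives 59t ≡ 15 (mod 25), and since 9⁻¹ ≡ 14 (mod 25), t ≡ 10. Hence k ≡ 52 + 59·10 = 642 (mod 1475).
From k ≡ 642 (mod 1475) write k = 642 + 1475t. Substituting into k ≡ 48 (mod 53) gives 1475t ≡ 42 (mod 53), and since 44⁻¹ ≡ 47 (mod 53), t ≡ 13. Hence k ≡ 642 + 1475·13 = 19817 (mod 78175).
From k ≡ 19817 (mod 78175) write k = 19817 + 78175t. Substituting into k ≡ 24 (mod 47) gives 78175t ≡ 41 (mod 47), and since 14⁻¹ ≡ 37 (mod 47), t ≡ 13. Hence k ≡ 19817 + 78175·13 = 1036092 (mod 3674225).
From k ≡ 1036092 (mod 3674225) write k = 1036092 + 3674225t. Substituting into k ≡ 10 (mod 16) gives 3674225t ≡ 14 (mod 16), and since 1⁻¹ ≡ 1 (mod 16), t ≡ 14. Hence k ≡ 1036092 + 3674225·14 = 52475242 (mod 58787600).

52475242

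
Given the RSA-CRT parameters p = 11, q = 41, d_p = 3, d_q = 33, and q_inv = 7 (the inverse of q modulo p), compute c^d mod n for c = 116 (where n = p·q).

381

m₁ = c^(d_p) mod p: c ≡ 6 (mod 11), and 6^3 mod 11 = 7.
m₂ = c^(d_q) mod q: c ≡ 34 (mod 41), and 34^33 mod 41 = 12.
h = q_inv·(m₁ − m₂) mod p = 7·(7 − 12) mod 11 = 9.
m = m₂ + h·q = 12 + 9·41 = 381.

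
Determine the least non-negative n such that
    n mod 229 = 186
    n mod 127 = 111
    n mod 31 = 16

The moduli are pairwise coprime; M = 229·127·31 = 901573.
M/229 = 3937; 3937 ≡ 44 (mod 229); 44·203 ≡ 1, so inverse 203.
M/127 = 7099; 7099 ≡ 114 (mod 127); 114·39 ≡ 1, so inverse 39.
M/31 = 29083; 29083 ≡ 5 (mod 31); 5·25 ≡ 1, so inverse 25.
n ≡ 186·3937·203 + 111·7099·39 + 16·29083·25 = 191018017.
191018017 mod 901573 = 786114.

786114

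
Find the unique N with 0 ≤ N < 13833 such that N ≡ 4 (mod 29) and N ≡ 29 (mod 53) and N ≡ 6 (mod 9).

The moduli are pairwise coprime; M = 29·53·9 = 13833.
M/29 = 477; 477 ≡ 13 (mod 29); 13·9 ≡ 1, so inverse 9.
M/53 = 261; 261 ≡ 49 (mod 53); 49·13 ≡ 1, so inverse 13.
M/9 = 1537; 1537 ≡ 7 (mod 9); 7·4 ≡ 1, so inverse 4.
N ≡ 4·477·9 + 29·261·13 + 6·1537·4 = 152457.
152457 mod 13833 = 294.

294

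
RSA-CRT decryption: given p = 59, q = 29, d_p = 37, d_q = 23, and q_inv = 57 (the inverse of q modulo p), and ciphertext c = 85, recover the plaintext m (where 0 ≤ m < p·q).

m₁ = c^(d_p) mod p: c ≡ 26 (mod 59), and 26^37 mod 59 = 28.
m₂ = c^(d_q) mod q: c ≡ 27 (mod 29), and 27^23 mod 29 = 19.
h = q_inv·(m₁ − m₂) mod p = 57·(28 − 19) mod 59 = 41.
m = m₂ + h·q = 19 + 41·29 = 1208.

1208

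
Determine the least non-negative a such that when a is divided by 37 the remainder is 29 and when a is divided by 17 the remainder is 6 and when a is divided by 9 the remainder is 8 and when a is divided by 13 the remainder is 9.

34550

The moduli are pairwise coprime; N = 37·17·9·13 = 73593.
N/37 = 1989; 1989 ≡ 28 (mod 37); 28·4 ≡ 1, so inverse 4.
N/17 = 4329; 4329 ≡ 11 (mod 17); 11·14 ≡ 1, so inverse 14.
N/9 = 8177; 8177 ≡ 5 (mod 9); 5·2 ≡ 1, so inverse 2.
N/13 = 5661; 5661 ≡ 6 (mod 13); 6·11 ≡ 1, so inverse 11.
a ≡ 29·1989·4 + 6·4329·14 + 8·8177·2 + 9·5661·11 = 1285631.
1285631 mod 73593 = 34550.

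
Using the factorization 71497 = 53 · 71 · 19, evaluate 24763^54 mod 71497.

5815

Mod 53: 24763 ≡ 12; by Fermat, exponent reduces to 54 mod 52 = 2; 12^2 ≡ 38 (mod 53).
Mod 71: 24763 ≡ 55; 55^54 ≡ 64 (mod 71).
Mod 19: 24763 ≡ 6; since 18 | 54, by Fermat 6^54 ≡ 1 (mod 19).
Combine by CRT: x ≡ 38 (mod 53), x ≡ 64 (mod 71), x ≡ 1 (mod 19) ⇒ x ≡ 5815 (mod 71497).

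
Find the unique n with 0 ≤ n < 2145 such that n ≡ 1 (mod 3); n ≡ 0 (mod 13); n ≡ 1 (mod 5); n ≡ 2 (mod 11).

The moduli are pairwise coprime; M = 3·13·5·11 = 2145.
M/3 = 715; 715 ≡ 1 (mod 3), inverse 1.
M/13 = 165; 165 ≡ 9 (mod 13); 9·3 ≡ 1, so inverse 3.
M/5 = 429; 429 ≡ 4 (mod 5); 4·4 ≡ 1, so inverse 4.
M/11 = 195; 195 ≡ 8 (mod 11); 8·7 ≡ 1, so inverse 7.
n ≡ 1·715·1 + 0·165·3 + 1·429·4 + 2·195·7 = 5161.
5161 mod 2145 = 871.

871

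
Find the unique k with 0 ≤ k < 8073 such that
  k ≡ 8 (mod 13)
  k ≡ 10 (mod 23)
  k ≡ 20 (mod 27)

4610

The moduli are pairwise coprime; N = 13·23·27 = 8073.
N/13 = 621; 621 ≡ 10 (mod 13); 10·4 ≡ 1, so inverse 4.
N/23 = 351; 351 ≡ 6 (mod 23); 6·4 ≡ 1, so inverse 4.
N/27 = 299; 299 ≡ 2 (mod 27); 2·14 ≡ 1, so inverse 14.
k ≡ 8·621·4 + 10·351·4 + 20·299·14 = 117632.
117632 mod 8073 = 4610.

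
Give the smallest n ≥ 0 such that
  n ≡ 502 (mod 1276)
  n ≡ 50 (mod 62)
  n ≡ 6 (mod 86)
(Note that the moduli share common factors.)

296534

Combine the congruences pairwise.
gcd(1276, 62) = 2 and 2 | (50 − 502), so the pair is consistent; merging gives n ≡ 19642 (mod 39556), where 39556 = lcm(1276, 62).
gcd(39556, 86) = 2 and 2 | (6 − 19642), so the pair is consistent; merging gives n ≡ 296534 (mod 1700908), where 1700908 = lcm(39556, 86).
The solution is unique modulo lcm(1276, 62, 86) = 1700908.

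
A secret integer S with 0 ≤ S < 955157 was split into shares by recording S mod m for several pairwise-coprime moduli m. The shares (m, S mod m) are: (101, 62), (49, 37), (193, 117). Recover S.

From S ≡ 62 (mod 101) write S = 62 + 101t. Substituting into S ≡ 37 (mod 49) gives 101t ≡ 24 (mod 49), and since 3⁻¹ ≡ 33 (mod 49), t ≡ 8. Hence S ≡ 62 + 101·8 = 870 (mod 4949).
From S ≡ 870 (mod 4949) write S = 870 + 4949t. Substituting into S ≡ 117 (mod 193) gives 4949t ≡ 19 (mod 193), and since 124⁻¹ ≡ 179 (mod 193), t ≡ 120. Hence S ≡ 870 + 4949·120 = 594750 (mod 955157).

594750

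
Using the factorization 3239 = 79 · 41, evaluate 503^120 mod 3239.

575

Mod 79: 503 ≡ 29; by Fermat, exponent reduces to 120 mod 78 = 42; 29^42 ≡ 22 (mod 79).
Mod 41: 503 ≡ 11; since 40 | 120, by Fermat 11^120 ≡ 1 (mod 41).
Combine by CRT: x ≡ 22 (mod 79), x ≡ 1 (mod 41) ⇒ x ≡ 575 (mod 3239).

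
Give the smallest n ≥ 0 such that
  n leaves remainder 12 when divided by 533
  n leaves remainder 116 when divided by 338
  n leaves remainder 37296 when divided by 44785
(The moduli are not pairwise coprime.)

126866

Combine the congruences pairwise.
gcd(533, 338) = 13 and 13 | (116 − 12), so the pair is consistent; merging gives n ≡ 2144 (mod 13858), where 13858 = lcm(533, 338).
gcd(13858, 44785) = 169 and 169 | (37296 − 2144), so the pair is consistent; merging gives n ≡ 126866 (mod 3672370), where 3672370 = lcm(13858, 44785).
The solution is unique modulo lcm(533, 338, 44785) = 3672370.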